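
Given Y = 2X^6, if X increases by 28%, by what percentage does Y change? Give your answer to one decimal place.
339.8%

For Y = 2X^6:
If X → X(1 + 0.28)
Then Y → Y · (1 + 0.28)^6
     ≈ Y · 4.3980

Percentage change = ((1 + 0.28)^6 − 1) × 100% ≈ 339.8%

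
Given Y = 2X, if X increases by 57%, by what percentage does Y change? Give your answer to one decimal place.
57.0%

For Y = 2X:
If X → X(1 + 0.57)
Then Y → Y · (1 + 0.57)^1
     = Y · 1.5700

Percentage change = ((1 + 0.57)^1 − 1) × 100% = 57.0%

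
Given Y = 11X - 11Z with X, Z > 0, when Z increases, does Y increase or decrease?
Y decreases

Taking the partial derivative:
∂Y/∂Z = -11

∂Y/∂Z = -11 < 0 (assuming positive values)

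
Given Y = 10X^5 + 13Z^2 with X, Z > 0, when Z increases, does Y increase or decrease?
Y increases

Taking the partial derivative:
∂Y/∂Z = 26Z

∂Y/∂Z = 26Z > 0 (assuming positive values)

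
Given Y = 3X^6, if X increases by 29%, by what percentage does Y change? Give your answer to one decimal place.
360.8%

For Y = 3X^6:
If X → X(1 + 0.29)
Then Y → Y · (1 + 0.29)^6
     ≈ Y · 4.6083

Percentage change = ((1 + 0.29)^6 − 1) × 100% ≈ 360.8%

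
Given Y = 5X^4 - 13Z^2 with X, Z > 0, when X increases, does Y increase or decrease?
Y increases

Taking the partial derivative:
∂Y/∂X = 20X^3

∂Y/∂X = 20X^3 > 0 (assuming positive values)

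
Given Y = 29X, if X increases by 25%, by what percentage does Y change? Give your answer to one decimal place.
25.0%

For Y = 29X:
If X → X(1 + 0.25)
Then Y → Y · (1 + 0.25)^1
     = Y · 1.2500

Percentage change = ((1 + 0.25)^1 − 1) × 100% = 25.0%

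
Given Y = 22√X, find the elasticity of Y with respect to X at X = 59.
Elasticity = 1/2

Elasticity = (dY/dX) · (X/Y)

dY/dX = 11/√X
At X = 59: dY/dX = 11·√59/59, Y = 22·√59

Elasticity = (11·√59/59) · (59 / (22·√59)) = 1/2

Interpretation: for a small percentage change in X, the percentage change in Y is approximately 0.50 times as large.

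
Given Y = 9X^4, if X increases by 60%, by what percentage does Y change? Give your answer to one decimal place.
555.4%

For Y = 9X^4:
If X → X(1 + 0.6)
Then Y → Y · (1 + 0.6)^4
     = Y · 6.5536

Percentage change = ((1 + 0.6)^4 − 1) × 100% ≈ 555.4%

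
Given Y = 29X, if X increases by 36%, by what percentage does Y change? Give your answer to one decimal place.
36.0%

For Y = 29X:
If X → X(1 + 0.36)
Then Y → Y · (1 + 0.36)^1
     = Y · 1.3600

Percentage change = ((1 + 0.36)^1 − 1) × 100% = 36.0%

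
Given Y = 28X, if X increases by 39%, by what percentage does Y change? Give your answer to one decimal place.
39.0%

For Y = 28X:
If X → X(1 + 0.39)
Then Y → Y · (1 + 0.39)^1
     = Y · 1.3900

Percentage change = ((1 + 0.39)^1 − 1) × 100% = 39.0%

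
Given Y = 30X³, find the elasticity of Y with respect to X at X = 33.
Elasticity = 3

Elasticity = (dY/dX) · (X/Y)

dY/dX = 90·X²
At X = 33: dY/dX = 98010, Y = 1078110

Elasticity = 98010 · (33 / 1078110) = 3

Interpretation: for a small percentage change in X, the percentage change in Y is approximately 3.00 times as large.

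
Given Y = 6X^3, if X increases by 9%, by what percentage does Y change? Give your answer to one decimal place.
29.5%

For Y = 6X^3:
If X → X(1 + 0.09)
Then Y → Y · (1 + 0.09)^3
     ≈ Y · 1.2950

Percentage change = ((1 + 0.09)^3 − 1) × 100% ≈ 29.5%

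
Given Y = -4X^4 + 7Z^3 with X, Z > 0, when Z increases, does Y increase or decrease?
Y increases

Taking the partial derivative:
∂Y/∂Z = 21Z^2

∂Y/∂Z = 21Z^2 > 0 (assuming positive values)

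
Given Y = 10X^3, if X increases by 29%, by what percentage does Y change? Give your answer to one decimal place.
114.7%

For Y = 10X^3:
If X → X(1 + 0.29)
Then Y → Y · (1 + 0.29)^3
     ≈ Y · 2.1467

Percentage change = ((1 + 0.29)^3 − 1) × 100% ≈ 114.7%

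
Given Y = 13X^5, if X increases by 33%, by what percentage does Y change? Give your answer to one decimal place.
316.2%

For Y = 13X^5:
If X → X(1 + 0.33)
Then Y → Y · (1 + 0.33)^5
     ≈ Y · 4.1616

Percentage change = ((1 + 0.33)^5 − 1) × 100% ≈ 316.2%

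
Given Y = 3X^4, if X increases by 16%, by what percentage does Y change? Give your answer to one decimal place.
81.1%

For Y = 3X^4:
If X → X(1 + 0.16)
Then Y → Y · (1 + 0.16)^4
     ≈ Y · 1.8106

Percentage change = ((1 + 0.16)^4 − 1) × 100% ≈ 81.1%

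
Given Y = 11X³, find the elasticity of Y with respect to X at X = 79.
Elasticity = 3

Elasticity = (dY/dX) · (X/Y)

dY/dX = 33·X²
At X = 79: dY/dX = 205953, Y = 5423429

Elasticity = 205953 · (79 / 5423429) = 3

Interpretation: for a small percentage change in X, the percentage change in Y is approximately 3.00 times as large.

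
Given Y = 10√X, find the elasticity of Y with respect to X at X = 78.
Elasticity = 1/2

Elasticity = (dY/dX) · (X/Y)

dY/dX = 5/√X
At X = 78: dY/dX = 5·√78/78, Y = 10·√78

Elasticity = (5·√78/78) · (78 / (10·√78)) = 1/2

Interpretation: for a small percentage change in X, the percentage change in Y is approximately 0.50 times as large.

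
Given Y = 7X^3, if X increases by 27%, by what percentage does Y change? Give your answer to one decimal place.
104.8%

For Y = 7X^3:
If X → X(1 + 0.27)
Then Y → Y · (1 + 0.27)^3
     ≈ Y · 2.0484

Percentage change = ((1 + 0.27)^3 − 1) × 100% ≈ 104.8%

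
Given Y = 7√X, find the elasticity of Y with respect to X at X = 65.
Elasticity = 1/2

Elasticity = (dY/dX) · (X/Y)

dY/dX = 7/(2·√X)
At X = 65: dY/dX = 7·√65/130, Y = 7·√65

Elasticity = (7·√65/130) · (65 / (7·√65)) = 1/2

Interpretation: for a small percentage change in X, the percentage change in Y is approximately 0.50 times as large.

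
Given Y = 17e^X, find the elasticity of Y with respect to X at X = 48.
Elasticity = 48

Elasticity = (dY/dX) · (X/Y)

dY/dX = 17·e^X
At X = 48: dY/dX = 17·e^48, Y = 17·e^48

Elasticity = (17·e^48) · (48 / (17·e^48)) = 48

Interpretation: for a small percentage change in X, the percentage change in Y is approximately 48.00 times as large.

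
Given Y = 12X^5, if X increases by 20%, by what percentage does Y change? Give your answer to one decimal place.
148.8%

For Y = 12X^5:
If X → X(1 + 0.2)
Then Y → Y · (1 + 0.2)^5
     ≈ Y · 2.4883

Percentage change = ((1 + 0.2)^5 − 1) × 100% ≈ 148.8%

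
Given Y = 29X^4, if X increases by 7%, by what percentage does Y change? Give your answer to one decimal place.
31.1%

For Y = 29X^4:
If X → X(1 + 0.07)
Then Y → Y · (1 + 0.07)^4
     ≈ Y · 1.3108

Percentage change = ((1 + 0.07)^4 − 1) × 100% ≈ 31.1%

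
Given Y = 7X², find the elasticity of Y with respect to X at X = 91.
Elasticity = 2

Elasticity = (dY/dX) · (X/Y)

dY/dX = 14·X
At X = 91: dY/dX = 1274, Y = 57967

Elasticity = 1274 · (91 / 57967) = 2

Interpretation: for a small percentage change in X, the percentage change in Y is approximately 2.00 times as large.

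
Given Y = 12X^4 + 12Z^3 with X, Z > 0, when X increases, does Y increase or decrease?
Y increases

Taking the partial derivative:
∂Y/∂X = 48X^3

∂Y/∂X = 48X^3 > 0 (assuming positive values)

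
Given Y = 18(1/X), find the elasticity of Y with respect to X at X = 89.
Elasticity = -1

Elasticity = (dY/dX) · (X/Y)

dY/dX = -18/X²
At X = 89: dY/dX = -18/7921, Y = 18/89

Elasticity = (-18/7921) · (89 / (18/89)) = -1

Interpretation: for a small percentage change in X, the percentage change in Y is approximately -1.00 times as large.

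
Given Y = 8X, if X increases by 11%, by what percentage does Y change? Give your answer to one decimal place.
11.0%

For Y = 8X:
If X → X(1 + 0.11)
Then Y → Y · (1 + 0.11)^1
     = Y · 1.1100

Percentage change = ((1 + 0.11)^1 − 1) × 100% = 11.0%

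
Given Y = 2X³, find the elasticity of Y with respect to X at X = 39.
Elasticity = 3

Elasticity = (dY/dX) · (X/Y)

dY/dX = 6·X²
At X = 39: dY/dX = 9126, Y = 118638

Elasticity = 9126 · (39 / 118638) = 3

Interpretation: for a small percentage change in X, the percentage change in Y is approximately 3.00 times as large.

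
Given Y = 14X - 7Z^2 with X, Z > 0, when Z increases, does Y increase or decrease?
Y decreases

Taking the partial derivative:
∂Y/∂Z = -14Z

∂Y/∂Z = -14Z < 0 (assuming positive values)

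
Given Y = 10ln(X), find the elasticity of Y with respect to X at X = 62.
Elasticity = 1/ln(62) ≈ 0.2423

Elasticity = (dY/dX) · (X/Y)

dY/dX = 10/X
At X = 62: dY/dX = 5/31, Y = 10·ln(62)

Elasticity = (5/31) · (62 / (10·ln(62))) = 1/ln(62) ≈ 0.2423

Interpretation: for a small percentage change in X, the percentage change in Y is approximately 0.24 times as large.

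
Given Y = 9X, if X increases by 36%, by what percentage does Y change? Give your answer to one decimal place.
36.0%

For Y = 9X:
If X → X(1 + 0.36)
Then Y → Y · (1 + 0.36)^1
     = Y · 1.3600

Percentage change = ((1 + 0.36)^1 − 1) × 100% = 36.0%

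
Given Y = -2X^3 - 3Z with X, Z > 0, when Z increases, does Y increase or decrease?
Y decreases

Taking the partial derivative:
∂Y/∂Z = -3

∂Y/∂Z = -3 < 0 (assuming positive values)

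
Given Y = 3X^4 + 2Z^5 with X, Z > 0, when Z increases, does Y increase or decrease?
Y increases

Taking the partial derivative:
∂Y/∂Z = 10Z^4

∂Y/∂Z = 10Z^4 > 0 (assuming positive values)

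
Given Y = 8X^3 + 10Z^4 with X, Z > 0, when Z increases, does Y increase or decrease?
Y increases

Taking the partial derivative:
∂Y/∂Z = 40Z^3

∂Y/∂Z = 40Z^3 > 0 (assuming positive values)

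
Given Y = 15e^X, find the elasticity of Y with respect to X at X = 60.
Elasticity = 60

Elasticity = (dY/dX) · (X/Y)

dY/dX = 15·e^X
At X = 60: dY/dX = 15·e^60, Y = 15·e^60

Elasticity = (15·e^60) · (60 / (15·e^60)) = 60

Interpretation: for a small percentage change in X, the percentage change in Y is approximately 60.00 times as large.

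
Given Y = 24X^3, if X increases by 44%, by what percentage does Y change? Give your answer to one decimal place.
198.6%

For Y = 24X^3:
If X → X(1 + 0.44)
Then Y → Y · (1 + 0.44)^3
     ≈ Y · 2.9860

Percentage change = ((1 + 0.44)^3 − 1) × 100% ≈ 198.6%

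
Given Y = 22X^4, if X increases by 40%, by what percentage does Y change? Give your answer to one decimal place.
284.2%

For Y = 22X^4:
If X → X(1 + 0.4)
Then Y → Y · (1 + 0.4)^4
     = Y · 3.8416

Percentage change = ((1 + 0.4)^4 − 1) × 100% ≈ 284.2%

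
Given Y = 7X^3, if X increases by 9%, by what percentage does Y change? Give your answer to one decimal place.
29.5%

For Y = 7X^3:
If X → X(1 + 0.09)
Then Y → Y · (1 + 0.09)^3
     ≈ Y · 1.2950

Percentage change = ((1 + 0.09)^3 − 1) × 100% ≈ 29.5%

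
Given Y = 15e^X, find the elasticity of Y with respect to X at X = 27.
Elasticity = 27

Elasticity = (dY/dX) · (X/Y)

dY/dX = 15·e^X
At X = 27: dY/dX = 15·e^27, Y = 15·e^27

Elasticity = (15·e^27) · (27 / (15·e^27)) = 27

Interpretation: for a small percentage change in X, the percentage change in Y is approximately 27.00 times as large.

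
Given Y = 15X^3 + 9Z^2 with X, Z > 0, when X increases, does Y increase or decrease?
Y increases

Taking the partial derivative:
∂Y/∂X = 45X^2

∂Y/∂X = 45X^2 > 0 (assuming positive values)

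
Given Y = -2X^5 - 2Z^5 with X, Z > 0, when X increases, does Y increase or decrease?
Y decreases

Taking the partial derivative:
∂Y/∂X = -10X^4

∂Y/∂X = -10X^4 < 0 (assuming positive values)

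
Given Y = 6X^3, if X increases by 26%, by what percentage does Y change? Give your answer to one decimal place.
100.0%

For Y = 6X^3:
If X → X(1 + 0.26)
Then Y → Y · (1 + 0.26)^3
     ≈ Y · 2.0004

Percentage change = ((1 + 0.26)^3 − 1) × 100% ≈ 100.0%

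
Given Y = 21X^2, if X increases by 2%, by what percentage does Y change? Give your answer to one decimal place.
4.0%

For Y = 21X^2:
If X → X(1 + 0.02)
Then Y → Y · (1 + 0.02)^2
     = Y · 1.0404

Percentage change = ((1 + 0.02)^2 − 1) × 100% ≈ 4.0%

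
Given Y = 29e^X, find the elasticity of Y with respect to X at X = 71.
Elasticity = 71

Elasticity = (dY/dX) · (X/Y)

dY/dX = 29·e^X
At X = 71: dY/dX = 29·e^71, Y = 29·e^71

Elasticity = (29·e^71) · (71 / (29·e^71)) = 71

Interpretation: for a small percentage change in X, the percentage change in Y is approximately 71.00 times as large.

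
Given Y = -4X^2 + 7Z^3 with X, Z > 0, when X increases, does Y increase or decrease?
Y decreases

Taking the partial derivative:
∂Y/∂X = -8X

∂Y/∂X = -8X < 0 (assuming positive values)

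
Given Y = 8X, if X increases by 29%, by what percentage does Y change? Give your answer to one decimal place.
29.0%

For Y = 8X:
If X → X(1 + 0.29)
Then Y → Y · (1 + 0.29)^1
     = Y · 1.2900

Percentage change = ((1 + 0.29)^1 − 1) × 100% = 29.0%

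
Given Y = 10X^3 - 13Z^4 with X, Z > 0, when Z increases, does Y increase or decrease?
Y decreases

Taking the partial derivative:
∂Y/∂Z = -52Z^3

∂Y/∂Z = -52Z^3 < 0 (assuming positive values)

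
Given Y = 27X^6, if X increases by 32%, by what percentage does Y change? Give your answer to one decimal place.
429.0%

For Y = 27X^6:
If X → X(1 + 0.32)
Then Y → Y · (1 + 0.32)^6
     ≈ Y · 5.2899

Percentage change = ((1 + 0.32)^6 − 1) × 100% ≈ 429.0%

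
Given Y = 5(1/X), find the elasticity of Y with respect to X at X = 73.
Elasticity = -1

Elasticity = (dY/dX) · (X/Y)

dY/dX = -5/X²
At X = 73: dY/dX = -5/5329, Y = 5/73

Elasticity = (-5/5329) · (73 / (5/73)) = -1

Interpretation: for a small percentage change in X, the percentage change in Y is approximately -1.00 times as large.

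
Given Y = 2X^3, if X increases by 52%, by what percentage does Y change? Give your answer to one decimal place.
251.2%

For Y = 2X^3:
If X → X(1 + 0.52)
Then Y → Y · (1 + 0.52)^3
     ≈ Y · 3.5118

Percentage change = ((1 + 0.52)^3 − 1) × 100% ≈ 251.2%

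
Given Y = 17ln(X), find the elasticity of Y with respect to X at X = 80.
Elasticity = 1/ln(80) ≈ 0.2282

Elasticity = (dY/dX) · (X/Y)

dY/dX = 17/X
At X = 80: dY/dX = 17/80, Y = 17·ln(80)

Elasticity = (17/80) · (80 / (17·ln(80))) = 1/ln(80) ≈ 0.2282

Interpretation: for a small percentage change in X, the percentage change in Y is approximately 0.23 times as large.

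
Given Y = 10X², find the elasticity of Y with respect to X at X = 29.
Elasticity = 2

Elasticity = (dY/dX) · (X/Y)

dY/dX = 20·X
At X = 29: dY/dX = 580, Y = 8410

Elasticity = 580 · (29 / 8410) = 2

Interpretation: for a small percentage change in X, the percentage change in Y is approximately 2.00 times as large.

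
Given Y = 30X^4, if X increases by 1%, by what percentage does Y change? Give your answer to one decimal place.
4.1%

For Y = 30X^4:
If X → X(1 + 0.01)
Then Y → Y · (1 + 0.01)^4
     ≈ Y · 1.0406

Percentage change = ((1 + 0.01)^4 − 1) × 100% ≈ 4.1%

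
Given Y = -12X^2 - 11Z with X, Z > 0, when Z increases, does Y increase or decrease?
Y decreases

Taking the partial derivative:
∂Y/∂Z = -11

∂Y/∂Z = -11 < 0 (assuming positive values)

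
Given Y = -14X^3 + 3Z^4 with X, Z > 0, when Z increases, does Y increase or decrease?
Y increases

Taking the partial derivative:
∂Y/∂Z = 12Z^3

∂Y/∂Z = 12Z^3 > 0 (assuming positive values)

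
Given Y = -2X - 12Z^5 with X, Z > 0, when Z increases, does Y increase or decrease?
Y decreases

Taking the partial derivative:
∂Y/∂Z = -60Z^4

∂Y/∂Z = -60Z^4 < 0 (assuming positive values)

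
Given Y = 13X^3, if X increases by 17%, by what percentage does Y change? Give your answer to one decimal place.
60.2%

For Y = 13X^3:
If X → X(1 + 0.17)
Then Y → Y · (1 + 0.17)^3
     ≈ Y · 1.6016

Percentage change = ((1 + 0.17)^3 − 1) × 100% ≈ 60.2%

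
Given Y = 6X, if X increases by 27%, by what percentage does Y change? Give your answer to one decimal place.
27.0%

For Y = 6X:
If X → X(1 + 0.27)
Then Y → Y · (1 + 0.27)^1
     = Y · 1.2700

Percentage change = ((1 + 0.27)^1 − 1) × 100% = 27.0%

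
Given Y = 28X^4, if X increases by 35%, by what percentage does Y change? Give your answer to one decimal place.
232.2%

For Y = 28X^4:
If X → X(1 + 0.35)
Then Y → Y · (1 + 0.35)^4
     ≈ Y · 3.3215

Percentage change = ((1 + 0.35)^4 − 1) × 100% ≈ 232.2%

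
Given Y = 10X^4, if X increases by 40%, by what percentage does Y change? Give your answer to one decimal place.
284.2%

For Y = 10X^4:
If X → X(1 + 0.4)
Then Y → Y · (1 + 0.4)^4
     = Y · 3.8416

Percentage change = ((1 + 0.4)^4 − 1) × 100% ≈ 284.2%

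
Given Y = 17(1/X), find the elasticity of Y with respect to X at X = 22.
Elasticity = -1

Elasticity = (dY/dX) · (X/Y)

dY/dX = -17/X²
At X = 22: dY/dX = -17/484, Y = 17/22

Elasticity = (-17/484) · (22 / (17/22)) = -1

Interpretation: for a small percentage change in X, the percentage change in Y is approximately -1.00 times as large.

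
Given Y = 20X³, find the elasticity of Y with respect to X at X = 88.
Elasticity = 3

Elasticity = (dY/dX) · (X/Y)

dY/dX = 60·X²
At X = 88: dY/dX = 464640, Y = 13629440

Elasticity = 464640 · (88 / 13629440) = 3

Interpretation: for a small percentage change in X, the percentage change in Y is approximately 3.00 times as large.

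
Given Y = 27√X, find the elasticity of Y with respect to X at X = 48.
Elasticity = 1/2

Elasticity = (dY/dX) · (X/Y)

dY/dX = 27/(2·√X)
At X = 48: dY/dX = 9·√3/8, Y = 108·√3

Elasticity = (9·√3/8) · (48 / (108·√3)) = 1/2

Interpretation: for a small percentage change in X, the percentage change in Y is approximately 0.50 times as large.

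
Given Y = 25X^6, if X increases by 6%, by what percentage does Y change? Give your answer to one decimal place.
41.9%

For Y = 25X^6:
If X → X(1 + 0.06)
Then Y → Y · (1 + 0.06)^6
     ≈ Y · 1.4185

Percentage change = ((1 + 0.06)^6 − 1) × 100% ≈ 41.9%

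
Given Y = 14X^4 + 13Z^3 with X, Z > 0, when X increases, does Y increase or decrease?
Y increases

Taking the partial derivative:
∂Y/∂X = 56X^3

∂Y/∂X = 56X^3 > 0 (assuming positive values)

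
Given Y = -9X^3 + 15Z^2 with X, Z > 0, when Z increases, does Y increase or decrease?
Y increases

Taking the partial derivative:
∂Y/∂Z = 30Z

∂Y/∂Z = 30Z > 0 (assuming positive values)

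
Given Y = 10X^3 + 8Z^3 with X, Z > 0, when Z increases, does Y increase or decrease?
Y increases

Taking the partial derivative:
∂Y/∂Z = 24Z^2

∂Y/∂Z = 24Z^2 > 0 (assuming positive values)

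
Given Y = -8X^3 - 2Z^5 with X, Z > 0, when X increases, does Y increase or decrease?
Y decreases

Taking the partial derivative:
∂Y/∂X = -24X^2

∂Y/∂X = -24X^2 < 0 (assuming positive values)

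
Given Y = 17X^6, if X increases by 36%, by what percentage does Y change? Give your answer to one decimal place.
532.8%

For Y = 17X^6:
If X → X(1 + 0.36)
Then Y → Y · (1 + 0.36)^6
     ≈ Y · 6.3275

Percentage change = ((1 + 0.36)^6 − 1) × 100% ≈ 532.8%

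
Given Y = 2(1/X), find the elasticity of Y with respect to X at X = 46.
Elasticity = -1

Elasticity = (dY/dX) · (X/Y)

dY/dX = -2/X²
At X = 46: dY/dX = -1/1058, Y = 1/23

Elasticity = (-1/1058) · (46 / (1/23)) = -1

Interpretation: for a small percentage change in X, the percentage change in Y is approximately -1.00 times as large.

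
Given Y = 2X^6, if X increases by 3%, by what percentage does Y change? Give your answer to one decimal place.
19.4%

For Y = 2X^6:
If X → X(1 + 0.03)
Then Y → Y · (1 + 0.03)^6
     ≈ Y · 1.1941

Percentage change = ((1 + 0.03)^6 − 1) × 100% ≈ 19.4%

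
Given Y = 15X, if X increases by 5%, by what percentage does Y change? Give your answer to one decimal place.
5.0%

For Y = 15X:
If X → X(1 + 0.05)
Then Y → Y · (1 + 0.05)^1
     = Y · 1.0500

Percentage change = ((1 + 0.05)^1 − 1) × 100% = 5.0%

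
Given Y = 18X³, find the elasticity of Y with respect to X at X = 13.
Elasticity = 3

Elasticity = (dY/dX) · (X/Y)

dY/dX = 54·X²
At X = 13: dY/dX = 9126, Y = 39546

Elasticity = 9126 · (13 / 39546) = 3

Interpretation: for a small percentage change in X, the percentage change in Y is approximately 3.00 times as large.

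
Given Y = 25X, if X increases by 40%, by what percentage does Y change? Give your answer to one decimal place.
40.0%

For Y = 25X:
If X → X(1 + 0.4)
Then Y → Y · (1 + 0.4)^1
     = Y · 1.4000

Percentage change = ((1 + 0.4)^1 − 1) × 100% = 40.0%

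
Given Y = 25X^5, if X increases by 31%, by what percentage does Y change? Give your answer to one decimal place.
285.8%

For Y = 25X^5:
If X → X(1 + 0.31)
Then Y → Y · (1 + 0.31)^5
     ≈ Y · 3.8579

Percentage change = ((1 + 0.31)^5 − 1) × 100% ≈ 285.8%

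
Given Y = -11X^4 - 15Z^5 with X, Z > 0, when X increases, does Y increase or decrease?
Y decreases

Taking the partial derivative:
∂Y/∂X = -44X^3

∂Y/∂X = -44X^3 < 0 (assuming positive values)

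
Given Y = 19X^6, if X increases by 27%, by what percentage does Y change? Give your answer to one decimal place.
319.6%

For Y = 19X^6:
If X → X(1 + 0.27)
Then Y → Y · (1 + 0.27)^6
     ≈ Y · 4.1959

Percentage change = ((1 + 0.27)^6 − 1) × 100% ≈ 319.6%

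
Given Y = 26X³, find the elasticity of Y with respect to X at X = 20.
Elasticity = 3

Elasticity = (dY/dX) · (X/Y)

dY/dX = 78·X²
At X = 20: dY/dX = 31200, Y = 208000

Elasticity = 31200 · (20 / 208000) = 3

Interpretation: for a small percentage change in X, the percentage change in Y is approximately 3.00 times as large.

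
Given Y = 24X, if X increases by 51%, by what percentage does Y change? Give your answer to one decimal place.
51.0%

For Y = 24X:
If X → X(1 + 0.51)
Then Y → Y · (1 + 0.51)^1
     = Y · 1.5100

Percentage change = ((1 + 0.51)^1 − 1) × 100% = 51.0%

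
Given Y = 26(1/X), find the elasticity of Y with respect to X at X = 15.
Elasticity = -1

Elasticity = (dY/dX) · (X/Y)

dY/dX = -26/X²
At X = 15: dY/dX = -26/225, Y = 26/15

Elasticity = (-26/225) · (15 / (26/15)) = -1

Interpretation: for a small percentage change in X, the percentage change in Y is approximately -1.00 times as large.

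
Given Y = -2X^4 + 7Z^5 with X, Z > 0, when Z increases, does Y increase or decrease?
Y increases

Taking the partial derivative:
∂Y/∂Z = 35Z^4

∂Y/∂Z = 35Z^4 > 0 (assuming positive values)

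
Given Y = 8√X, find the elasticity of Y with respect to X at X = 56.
Elasticity = 1/2

Elasticity = (dY/dX) · (X/Y)

dY/dX = 4/√X
At X = 56: dY/dX = √14/7, Y = 16·√14

Elasticity = (√14/7) · (56 / (16·√14)) = 1/2

Interpretation: for a small percentage change in X, the percentage change in Y is approximately 0.50 times as large.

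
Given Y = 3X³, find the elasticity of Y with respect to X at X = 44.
Elasticity = 3

Elasticity = (dY/dX) · (X/Y)

dY/dX = 9·X²
At X = 44: dY/dX = 17424, Y = 255552

Elasticity = 17424 · (44 / 255552) = 3

Interpretation: for a small percentage change in X, the percentage change in Y is approximately 3.00 times as large.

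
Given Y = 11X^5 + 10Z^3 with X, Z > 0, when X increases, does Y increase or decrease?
Y increases

Taking the partial derivative:
∂Y/∂X = 55X^4

∂Y/∂X = 55X^4 > 0 (assuming positive values)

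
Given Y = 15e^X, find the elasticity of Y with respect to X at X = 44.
Elasticity = 44

Elasticity = (dY/dX) · (X/Y)

dY/dX = 15·e^X
At X = 44: dY/dX = 15·e^44, Y = 15·e^44

Elasticity = (15·e^44) · (44 / (15·e^44)) = 44

Interpretation: for a small percentage change in X, the percentage change in Y is approximately 44.00 times as large.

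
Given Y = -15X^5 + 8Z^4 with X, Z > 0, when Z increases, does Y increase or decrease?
Y increases

Taking the partial derivative:
∂Y/∂Z = 32Z^3

∂Y/∂Z = 32Z^3 > 0 (assuming positive values)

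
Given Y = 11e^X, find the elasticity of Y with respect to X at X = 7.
Elasticity = 7

Elasticity = (dY/dX) · (X/Y)

dY/dX = 11·e^X
At X = 7: dY/dX = 11·e^7, Y = 11·e^7

Elasticity = (11·e^7) · (7 / (11·e^7)) = 7

Interpretation: for a small percentage change in X, the percentage change in Y is approximately 7.00 times as large.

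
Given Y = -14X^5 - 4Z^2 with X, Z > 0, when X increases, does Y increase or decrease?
Y decreases

Taking the partial derivative:
∂Y/∂X = -70X^4

∂Y/∂X = -70X^4 < 0 (assuming positive values)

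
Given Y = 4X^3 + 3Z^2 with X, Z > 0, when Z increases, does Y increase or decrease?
Y increases

Taking the partial derivative:
∂Y/∂Z = 6Z

∂Y/∂Z = 6Z > 0 (assuming positive values)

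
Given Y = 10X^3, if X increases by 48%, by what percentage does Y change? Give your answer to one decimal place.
224.2%

For Y = 10X^3:
If X → X(1 + 0.48)
Then Y → Y · (1 + 0.48)^3
     ≈ Y · 3.2418

Percentage change = ((1 + 0.48)^3 − 1) × 100% ≈ 224.2%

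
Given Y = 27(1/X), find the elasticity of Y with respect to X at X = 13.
Elasticity = -1

Elasticity = (dY/dX) · (X/Y)

dY/dX = -27/X²
At X = 13: dY/dX = -27/169, Y = 27/13

Elasticity = (-27/169) · (13 / (27/13)) = -1

Interpretation: for a small percentage change in X, the percentage change in Y is approximately -1.00 times as large.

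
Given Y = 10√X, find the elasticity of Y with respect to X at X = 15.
Elasticity = 1/2

Elasticity = (dY/dX) · (X/Y)

dY/dX = 5/√X
At X = 15: dY/dX = √15/3, Y = 10·√15

Elasticity = (√15/3) · (15 / (10·√15)) = 1/2

Interpretation: for a small percentage change in X, the percentage change in Y is approximately 0.50 times as large.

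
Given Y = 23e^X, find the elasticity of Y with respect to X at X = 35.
Elasticity = 35

Elasticity = (dY/dX) · (X/Y)

dY/dX = 23·e^X
At X = 35: dY/dX = 23·e^35, Y = 23·e^35

Elasticity = (23·e^35) · (35 / (23·e^35)) = 35

Interpretation: for a small percentage change in X, the percentage change in Y is approximately 35.00 times as large.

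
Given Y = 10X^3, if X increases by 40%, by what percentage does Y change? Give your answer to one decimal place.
174.4%

For Y = 10X^3:
If X → X(1 + 0.4)
Then Y → Y · (1 + 0.4)^3
     = Y · 2.7440

Percentage change = ((1 + 0.4)^3 − 1) × 100% = 174.4%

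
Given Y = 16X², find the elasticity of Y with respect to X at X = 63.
Elasticity = 2

Elasticity = (dY/dX) · (X/Y)

dY/dX = 32·X
At X = 63: dY/dX = 2016, Y = 63504

Elasticity = 2016 · (63 / 63504) = 2

Interpretation: for a small percentage change in X, the percentage change in Y is approximately 2.00 times as large.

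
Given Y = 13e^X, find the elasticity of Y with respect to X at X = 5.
Elasticity = 5

Elasticity = (dY/dX) · (X/Y)

dY/dX = 13·e^X
At X = 5: dY/dX = 13·e^5, Y = 13·e^5

Elasticity = (13·e^5) · (5 / (13·e^5)) = 5

Interpretation: for a small percentage change in X, the percentage change in Y is approximately 5.00 times as large.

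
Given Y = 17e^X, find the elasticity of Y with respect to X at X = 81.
Elasticity = 81

Elasticity = (dY/dX) · (X/Y)

dY/dX = 17·e^X
At X = 81: dY/dX = 17·e^81, Y = 17·e^81

Elasticity = (17·e^81) · (81 / (17·e^81)) = 81

Interpretation: for a small percentage change in X, the percentage change in Y is approximately 81.00 times as large.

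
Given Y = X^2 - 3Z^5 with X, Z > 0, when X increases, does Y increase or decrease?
Y increases

Taking the partial derivative:
∂Y/∂X = 2X

∂Y/∂X = 2X > 0 (assuming positive values)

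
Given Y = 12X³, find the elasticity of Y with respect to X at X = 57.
Elasticity = 3

Elasticity = (dY/dX) · (X/Y)

dY/dX = 36·X²
At X = 57: dY/dX = 116964, Y = 2222316

Elasticity = 116964 · (57 / 2222316) = 3

Interpretation: for a small percentage change in X, the percentage change in Y is approximately 3.00 times as large.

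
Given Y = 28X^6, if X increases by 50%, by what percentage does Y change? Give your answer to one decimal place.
1039.1%

For Y = 28X^6:
If X → X(1 + 0.5)
Then Y → Y · (1 + 0.5)^6
     ≈ Y · 11.3906

Percentage change = ((1 + 0.5)^6 − 1) × 100% ≈ 1039.1%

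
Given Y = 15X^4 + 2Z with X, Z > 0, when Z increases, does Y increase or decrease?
Y increases

Taking the partial derivative:
∂Y/∂Z = 2

∂Y/∂Z = 2 > 0 (assuming positive values)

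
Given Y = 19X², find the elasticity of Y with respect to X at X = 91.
Elasticity = 2

Elasticity = (dY/dX) · (X/Y)

dY/dX = 38·X
At X = 91: dY/dX = 3458, Y = 157339

Elasticity = 3458 · (91 / 157339) = 2

Interpretation: for a small percentage change in X, the percentage change in Y is approximately 2.00 times as large.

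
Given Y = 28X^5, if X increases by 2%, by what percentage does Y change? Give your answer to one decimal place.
10.4%

For Y = 28X^5:
If X → X(1 + 0.02)
Then Y → Y · (1 + 0.02)^5
     ≈ Y · 1.1041

Percentage change = ((1 + 0.02)^5 − 1) × 100% ≈ 10.4%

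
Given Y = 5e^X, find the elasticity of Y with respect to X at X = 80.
Elasticity = 80

Elasticity = (dY/dX) · (X/Y)

dY/dX = 5·e^X
At X = 80: dY/dX = 5·e^80, Y = 5·e^80

Elasticity = (5·e^80) · (80 / (5·e^80)) = 80

Interpretation: for a small percentage change in X, the percentage change in Y is approximately 80.00 times as large.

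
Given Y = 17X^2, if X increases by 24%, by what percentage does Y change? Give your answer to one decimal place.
53.8%

For Y = 17X^2:
If X → X(1 + 0.24)
Then Y → Y · (1 + 0.24)^2
     = Y · 1.5376

Percentage change = ((1 + 0.24)^2 − 1) × 100% ≈ 53.8%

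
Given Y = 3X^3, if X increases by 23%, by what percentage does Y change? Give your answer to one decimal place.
86.1%

For Y = 3X^3:
If X → X(1 + 0.23)
Then Y → Y · (1 + 0.23)^3
     ≈ Y · 1.8609

Percentage change = ((1 + 0.23)^3 − 1) × 100% ≈ 86.1%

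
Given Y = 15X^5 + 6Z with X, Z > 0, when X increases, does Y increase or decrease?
Y increases

Taking the partial derivative:
∂Y/∂X = 75X^4

∂Y/∂X = 75X^4 > 0 (assuming positive values)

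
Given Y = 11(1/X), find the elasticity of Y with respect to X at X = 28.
Elasticity = -1

Elasticity = (dY/dX) · (X/Y)

dY/dX = -11/X²
At X = 28: dY/dX = -11/784, Y = 11/28

Elasticity = (-11/784) · (28 / (11/28)) = -1

Interpretation: for a small percentage change in X, the percentage change in Y is approximately -1.00 times as large.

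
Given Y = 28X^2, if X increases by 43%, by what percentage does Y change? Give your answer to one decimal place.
104.5%

For Y = 28X^2:
If X → X(1 + 0.43)
Then Y → Y · (1 + 0.43)^2
     = Y · 2.0449

Percentage change = ((1 + 0.43)^2 − 1) × 100% ≈ 104.5%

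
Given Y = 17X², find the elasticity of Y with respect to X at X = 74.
Elasticity = 2

Elasticity = (dY/dX) · (X/Y)

dY/dX = 34·X
At X = 74: dY/dX = 2516, Y = 93092

Elasticity = 2516 · (74 / 93092) = 2

Interpretation: for a small percentage change in X, the percentage change in Y is approximately 2.00 times as large.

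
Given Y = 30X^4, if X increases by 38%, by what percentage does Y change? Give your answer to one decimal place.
262.7%

For Y = 30X^4:
If X → X(1 + 0.38)
Then Y → Y · (1 + 0.38)^4
     ≈ Y · 3.6267

Percentage change = ((1 + 0.38)^4 − 1) × 100% ≈ 262.7%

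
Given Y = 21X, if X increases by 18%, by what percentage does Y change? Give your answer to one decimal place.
18.0%

For Y = 21X:
If X → X(1 + 0.18)
Then Y → Y · (1 + 0.18)^1
     = Y · 1.1800

Percentage change = ((1 + 0.18)^1 − 1) × 100% = 18.0%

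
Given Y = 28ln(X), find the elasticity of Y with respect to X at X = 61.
Elasticity = 1/ln(61) ≈ 0.2433

Elasticity = (dY/dX) · (X/Y)

dY/dX = 28/X
At X = 61: dY/dX = 28/61, Y = 28·ln(61)

Elasticity = (28/61) · (61 / (28·ln(61))) = 1/ln(61) ≈ 0.2433

Interpretation: for a small percentage change in X, the percentage change in Y is approximately 0.24 times as large.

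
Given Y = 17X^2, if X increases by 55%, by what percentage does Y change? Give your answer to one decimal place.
140.3%

For Y = 17X^2:
If X → X(1 + 0.55)
Then Y → Y · (1 + 0.55)^2
     = Y · 2.4025

Percentage change = ((1 + 0.55)^2 − 1) × 100% ≈ 140.3%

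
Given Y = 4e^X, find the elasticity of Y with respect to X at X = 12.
Elasticity = 12

Elasticity = (dY/dX) · (X/Y)

dY/dX = 4·e^X
At X = 12: dY/dX = 4·e^12, Y = 4·e^12

Elasticity = (4·e^12) · (12 / (4·e^12)) = 12

Interpretation: for a small percentage change in X, the percentage change in Y is approximately 12.00 times as large.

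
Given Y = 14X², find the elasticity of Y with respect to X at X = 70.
Elasticity = 2

Elasticity = (dY/dX) · (X/Y)

dY/dX = 28·X
At X = 70: dY/dX = 1960, Y = 68600

Elasticity = 1960 · (70 / 68600) = 2

Interpretation: for a small percentage change in X, the percentage change in Y is approximately 2.00 times as large.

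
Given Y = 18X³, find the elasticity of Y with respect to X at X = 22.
Elasticity = 3

Elasticity = (dY/dX) · (X/Y)

dY/dX = 54·X²
At X = 22: dY/dX = 26136, Y = 191664

Elasticity = 26136 · (22 / 191664) = 3

Interpretation: for a small percentage change in X, the percentage change in Y is approximately 3.00 times as large.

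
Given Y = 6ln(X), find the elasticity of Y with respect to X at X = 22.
Elasticity = 1/ln(22) ≈ 0.3235

Elasticity = (dY/dX) · (X/Y)

dY/dX = 6/X
At X = 22: dY/dX = 3/11, Y = 6·ln(22)

Elasticity = (3/11) · (22 / (6·ln(22))) = 1/ln(22) ≈ 0.3235

Interpretation: for a small percentage change in X, the percentage change in Y is approximately 0.32 times as large.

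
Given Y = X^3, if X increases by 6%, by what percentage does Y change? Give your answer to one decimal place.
19.1%

For Y = X^3:
If X → X(1 + 0.06)
Then Y → Y · (1 + 0.06)^3
     ≈ Y · 1.1910

Percentage change = ((1 + 0.06)^3 − 1) × 100% ≈ 19.1%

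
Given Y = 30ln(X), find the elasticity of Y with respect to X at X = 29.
Elasticity = 1/ln(29) ≈ 0.2970

Elasticity = (dY/dX) · (X/Y)

dY/dX = 30/X
At X = 29: dY/dX = 30/29, Y = 30·ln(29)

Elasticity = (30/29) · (29 / (30·ln(29))) = 1/ln(29) ≈ 0.2970

Interpretation: for a small percentage change in X, the percentage change in Y is approximately 0.30 times as large.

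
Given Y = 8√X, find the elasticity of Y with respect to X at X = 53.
Elasticity = 1/2

Elasticity = (dY/dX) · (X/Y)

dY/dX = 4/√X
At X = 53: dY/dX = 4·√53/53, Y = 8·√53

Elasticity = (4·√53/53) · (53 / (8·√53)) = 1/2

Interpretation: for a small percentage change in X, the percentage change in Y is approximately 0.50 times as large.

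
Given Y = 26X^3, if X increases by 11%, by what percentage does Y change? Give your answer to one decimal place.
36.8%

For Y = 26X^3:
If X → X(1 + 0.11)
Then Y → Y · (1 + 0.11)^3
     ≈ Y · 1.3676

Percentage change = ((1 + 0.11)^3 − 1) × 100% ≈ 36.8%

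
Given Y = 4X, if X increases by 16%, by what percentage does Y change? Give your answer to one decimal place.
16.0%

For Y = 4X:
If X → X(1 + 0.16)
Then Y → Y · (1 + 0.16)^1
     = Y · 1.1600

Percentage change = ((1 + 0.16)^1 − 1) × 100% = 16.0%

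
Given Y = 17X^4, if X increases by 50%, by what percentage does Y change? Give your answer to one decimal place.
406.3%

For Y = 17X^4:
If X → X(1 + 0.5)
Then Y → Y · (1 + 0.5)^4
     = Y · 5.0625

Percentage change = ((1 + 0.5)^4 − 1) × 100% ≈ 406.3%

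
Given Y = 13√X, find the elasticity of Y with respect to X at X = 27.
Elasticity = 1/2

Elasticity = (dY/dX) · (X/Y)

dY/dX = 13/(2·√X)
At X = 27: dY/dX = 13·√3/18, Y = 39·√3

Elasticity = (13·√3/18) · (27 / (39·√3)) = 1/2

Interpretation: for a small percentage change in X, the percentage change in Y is approximately 0.50 times as large.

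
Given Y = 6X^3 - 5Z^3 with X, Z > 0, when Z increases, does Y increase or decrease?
Y decreases

Taking the partial derivative:
∂Y/∂Z = -15Z^2

∂Y/∂Z = -15Z^2 < 0 (assuming positive values)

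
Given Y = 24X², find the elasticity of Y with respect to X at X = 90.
Elasticity = 2

Elasticity = (dY/dX) · (X/Y)

dY/dX = 48·X
At X = 90: dY/dX = 4320, Y = 194400

Elasticity = 4320 · (90 / 194400) = 2

Interpretation: for a small percentage change in X, the percentage change in Y is approximately 2.00 times as large.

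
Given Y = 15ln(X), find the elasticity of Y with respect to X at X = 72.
Elasticity = 1/ln(72) ≈ 0.2338

Elasticity = (dY/dX) · (X/Y)

dY/dX = 15/X
At X = 72: dY/dX = 5/24, Y = 15·ln(72)

Elasticity = (5/24) · (72 / (15·ln(72))) = 1/ln(72) ≈ 0.2338

Interpretation: for a small percentage change in X, the percentage change in Y is approximately 0.23 times as large.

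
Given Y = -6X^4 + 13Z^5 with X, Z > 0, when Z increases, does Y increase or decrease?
Y increases

Taking the partial derivative:
∂Y/∂Z = 65Z^4

∂Y/∂Z = 65Z^4 > 0 (assuming positive values)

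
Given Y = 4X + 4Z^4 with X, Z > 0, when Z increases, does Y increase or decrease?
Y increases

Taking the partial derivative:
∂Y/∂Z = 16Z^3

∂Y/∂Z = 16Z^3 > 0 (assuming positive values)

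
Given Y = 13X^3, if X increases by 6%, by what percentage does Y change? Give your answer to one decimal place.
19.1%

For Y = 13X^3:
If X → X(1 + 0.06)
Then Y → Y · (1 + 0.06)^3
     ≈ Y · 1.1910

Percentage change = ((1 + 0.06)^3 − 1) × 100% ≈ 19.1%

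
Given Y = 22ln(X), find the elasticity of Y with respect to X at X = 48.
Elasticity = 1/ln(48) ≈ 0.2583

Elasticity = (dY/dX) · (X/Y)

dY/dX = 22/X
At X = 48: dY/dX = 11/24, Y = 22·ln(48)

Elasticity = (11/24) · (48 / (22·ln(48))) = 1/ln(48) ≈ 0.2583

Interpretation: for a small percentage change in X, the percentage change in Y is approximately 0.26 times as large.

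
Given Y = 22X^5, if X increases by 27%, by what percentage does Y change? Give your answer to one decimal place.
230.4%

For Y = 22X^5:
If X → X(1 + 0.27)
Then Y → Y · (1 + 0.27)^5
     ≈ Y · 3.3038

Percentage change = ((1 + 0.27)^5 − 1) × 100% ≈ 230.4%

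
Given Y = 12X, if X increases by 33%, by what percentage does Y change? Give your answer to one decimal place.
33.0%

For Y = 12X:
If X → X(1 + 0.33)
Then Y → Y · (1 + 0.33)^1
     = Y · 1.3300

Percentage change = ((1 + 0.33)^1 − 1) × 100% = 33.0%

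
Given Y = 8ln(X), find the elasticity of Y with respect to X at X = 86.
Elasticity = 1/ln(86) ≈ 0.2245

Elasticity = (dY/dX) · (X/Y)

dY/dX = 8/X
At X = 86: dY/dX = 4/43, Y = 8·ln(86)

Elasticity = (4/43) · (86 / (8·ln(86))) = 1/ln(86) ≈ 0.2245

Interpretation: for a small percentage change in X, the percentage change in Y is approximately 0.22 times as large.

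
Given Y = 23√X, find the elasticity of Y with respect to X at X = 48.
Elasticity = 1/2

Elasticity = (dY/dX) · (X/Y)

dY/dX = 23/(2·√X)
At X = 48: dY/dX = 23·√3/24, Y = 92·√3

Elasticity = (23·√3/24) · (48 / (92·√3)) = 1/2

Interpretation: for a small percentage change in X, the percentage change in Y is approximately 0.50 times as large.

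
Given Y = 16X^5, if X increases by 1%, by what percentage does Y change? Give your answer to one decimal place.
5.1%

For Y = 16X^5:
If X → X(1 + 0.01)
Then Y → Y · (1 + 0.01)^5
     ≈ Y · 1.0510

Percentage change = ((1 + 0.01)^5 − 1) × 100% ≈ 5.1%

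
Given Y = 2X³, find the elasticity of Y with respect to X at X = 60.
Elasticity = 3

Elasticity = (dY/dX) · (X/Y)

dY/dX = 6·X²
At X = 60: dY/dX = 21600, Y = 432000

Elasticity = 21600 · (60 / 432000) = 3

Interpretation: for a small percentage change in X, the percentage change in Y is approximately 3.00 times as large.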